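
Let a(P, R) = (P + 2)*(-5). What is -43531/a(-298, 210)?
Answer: -43531/1480 ≈ -29.413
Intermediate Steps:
a(P, R) = -10 - 5*P (a(P, R) = (2 + P)*(-5) = -10 - 5*P)
-43531/a(-298, 210) = -43531/(-10 - 5*(-298)) = -43531/(-10 + 1490) = -43531/1480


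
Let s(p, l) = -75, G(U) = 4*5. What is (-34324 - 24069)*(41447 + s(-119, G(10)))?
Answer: -2415835196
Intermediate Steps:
G(U) = 20
(-34324 - 24069)*(41447 + s(-119, G(10))) = (-34324 - 24069)*(41447 - 75) = -58393*41372 = -2415835196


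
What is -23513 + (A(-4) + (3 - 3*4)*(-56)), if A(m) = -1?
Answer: -23010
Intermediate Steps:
-23513 + (A(-4) + (3 - 3*4)*(-56)) = -23513 + (-1 + (3 - 3*4)*(-56)) = -23513 + (-1 + (3 - 12)*(-56)) = -23513 + (-1 - 9*(-56)) = -23513 + (-1 + 504) = -23513 + 503 = -23010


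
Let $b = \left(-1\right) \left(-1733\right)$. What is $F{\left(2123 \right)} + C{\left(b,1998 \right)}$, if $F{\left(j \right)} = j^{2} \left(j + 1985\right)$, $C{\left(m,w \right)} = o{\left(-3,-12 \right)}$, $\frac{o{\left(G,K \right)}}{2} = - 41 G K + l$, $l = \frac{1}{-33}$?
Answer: $\frac{611004338338}{33} \approx 1.8515 \cdot 10^{10}$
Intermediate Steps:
$l = - \frac{1}{33} \approx -0.030303$
$b = 1733$
$o{\left(G,K \right)} = - \frac{2}{33} - 82 G K$ ($o{\left(G,K \right)} = 2 \left(- 41 G K - \frac{1}{33}\right) = 2 \left(- \frac{1}{33} - 41 G K\right) = - \frac{2}{33} - 82 G K$)
$C{\left(m,w \right)} = - \frac{97418}{33}$ ($C{\left(m,w \right)} = - \frac{2}{33} - \left(-246\right) \left(-12\right) = - \frac{2}{33} - 2952 = - \frac{97418}{33}$)
$F{\left(j \right)} = j^{2} \left(1985 + j\right)$
$F{\left(2123 \right)} + C{\left(b,1998 \right)} = 2123^{2} \left(1985 + 2123\right) - \frac{97418}{33} = 4507129 \cdot 4108 - \frac{97418}{33} = 18515285932 - \frac{97418}{33} = \frac{611004338338}{33}$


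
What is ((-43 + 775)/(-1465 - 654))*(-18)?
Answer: 13176/2119 ≈ 6.2180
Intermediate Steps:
((-43 + 775)/(-1465 - 654))*(-18) = (732/(-2119))*(-18) = (732*(-1/2119))*(-18) = -732/2119*(-18) = 13176/2119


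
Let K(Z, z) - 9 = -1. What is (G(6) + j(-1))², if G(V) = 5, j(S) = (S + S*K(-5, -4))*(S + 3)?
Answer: 169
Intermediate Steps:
K(Z, z) = 8 (K(Z, z) = 9 - 1 = 8)
j(S) = 9*S*(3 + S) (j(S) = (S + S*8)*(S + 3) = (S + 8*S)*(3 + S) = (9*S)*(3 + S) = 9*S*(3 + S))
(G(6) + j(-1))² = (5 + 9*(-1)*(3 - 1))² = (5 + 9*(-1)*2)² = (5 - 18)² = (-13)² = 169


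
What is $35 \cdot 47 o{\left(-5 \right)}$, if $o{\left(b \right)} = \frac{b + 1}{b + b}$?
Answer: $658$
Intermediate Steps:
$o{\left(b \right)} = \frac{1 + b}{2 b}$
$35 \cdot 47 o{\left(-5 \right)} = 35 \cdot 47 \frac{1 - 5}{2 \left(-5\right)} = 1645 \cdot \frac{1}{2} \left(- \frac{1}{5}\right) \left(-4\right) = 1645 \cdot \frac{2}{5} = 658$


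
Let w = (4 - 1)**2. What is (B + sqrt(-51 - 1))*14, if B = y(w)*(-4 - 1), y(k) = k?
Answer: -630 + 28*I*sqrt(13) ≈ -630.0 + 100.96*I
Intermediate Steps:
w = 9 (w = 3**2 = 9)
B = -45 (B = 9*(-4 - 1) = 9*(-5) = -45)
(B + sqrt(-51 - 1))*14 = (-45 + sqrt(-51 - 1))*14 = (-45 + sqrt(-52))*14 = (-45 + 2*I*sqrt(13))*14 = -630 + 28*I*sqrt(13)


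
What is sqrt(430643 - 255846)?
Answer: sqrt(174797) ≈ 418.09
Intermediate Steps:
sqrt(430643 - 255846) = sqrt(174797)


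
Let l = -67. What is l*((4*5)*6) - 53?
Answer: -8093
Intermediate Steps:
l*((4*5)*6) - 53 = -67*4*5*6 - 53 = -1340*6 - 53 = -67*120 - 53 = -8040 - 53 = -8093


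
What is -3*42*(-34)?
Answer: 4284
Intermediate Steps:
-3*42*(-34) = -126*(-34) = 4284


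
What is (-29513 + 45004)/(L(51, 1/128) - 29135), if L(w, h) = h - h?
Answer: -15491/29135 ≈ -0.53170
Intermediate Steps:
L(w, h) = 0
(-29513 + 45004)/(L(51, 1/128) - 29135) = (-29513 + 45004)/(0 - 29135) = 15491/(-29135) = 15491*(-1/29135) = -15491/29135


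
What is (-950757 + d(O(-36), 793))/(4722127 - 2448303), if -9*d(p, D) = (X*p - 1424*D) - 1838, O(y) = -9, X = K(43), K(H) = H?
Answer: -1856339/5116104 ≈ -0.36284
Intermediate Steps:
X = 43
d(p, D) = 1838/9 - 43*p/9 + 1424*D/9 (d(p, D) = -((43*p - 1424*D) - 1838)/9 = -((-1424*D + 43*p) - 1838)/9 = -(-1838 - 1424*D + 43*p)/9 = 1838/9 - 43*p/9 + 1424*D/9)
(-950757 + d(O(-36), 793))/(4722127 - 2448303) = (-950757 + (1838/9 - 43/9*(-9) + (1424/9)*793))/(4722127 - 2448303) = (-950757 + (1838/9 + 43 + 1129232/9))/2273824 = (-950757 + 1131457/9)*(1/2273824) = -7425356/9*1/2273824 = -1856339/5116104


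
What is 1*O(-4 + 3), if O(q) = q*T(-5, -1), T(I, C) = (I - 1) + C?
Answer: 7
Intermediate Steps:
T(I, C) = -1 + C + I (T(I, C) = (-1 + I) + C = -1 + C + I)
O(q) = -7*q (O(q) = q*(-1 - 1 - 5) = q*(-7) = -7*q)
1*O(-4 + 3) = 1*(-7*(-4 + 3)) = 1*(-7*(-1)) = 1*7 = 7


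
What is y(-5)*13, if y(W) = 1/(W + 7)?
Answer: 13/2 ≈ 6.5000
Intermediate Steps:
y(W) = 1/(7 + W)
y(-5)*13 = 13/(7 - 5) = 13/2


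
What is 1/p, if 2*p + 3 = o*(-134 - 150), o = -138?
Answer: 2/39189 ≈ 5.1035e-5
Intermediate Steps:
p = 39189/2 (p = -3/2 + (-138*(-134 - 150))/2 = -3/2 + (-138*(-284))/2 = -3/2 + (1/2)*39192 = -3/2 + 19596 = 39189/2 ≈ 19595.)
1/p = 1/(39189/2) = 2/39189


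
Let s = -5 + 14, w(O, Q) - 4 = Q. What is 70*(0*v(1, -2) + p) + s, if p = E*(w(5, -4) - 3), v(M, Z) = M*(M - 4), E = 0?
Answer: 9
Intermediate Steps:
w(O, Q) = 4 + Q
v(M, Z) = M*(-4 + M)
s = 9
p = 0 (p = 0*((4 - 4) - 3) = 0*(0 - 3) = 0*(-3) = 0)
70*(0*v(1, -2) + p) + s = 70*(0*(1*(-4 + 1)) + 0) + 9 = 70*(0*(1*(-3)) + 0) + 9 = 70*(0*(-3) + 0) + 9 = 70*(0 + 0) + 9 = 70*0 + 9 = 0 + 9 = 9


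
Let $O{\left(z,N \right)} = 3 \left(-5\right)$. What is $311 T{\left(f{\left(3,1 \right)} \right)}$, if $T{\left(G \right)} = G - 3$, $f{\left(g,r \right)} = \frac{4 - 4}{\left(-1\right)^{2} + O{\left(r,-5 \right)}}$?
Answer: $-933$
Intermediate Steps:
$O{\left(z,N \right)} = -15$
$f{\left(g,r \right)} = 0$ ($f{\left(g,r \right)} = \frac{4 - 4}{\left(-1\right)^{2} - 15} = \frac{0}{1 - 15} = \frac{0}{-14} = 0 \left(- \frac{1}{14}\right) = 0$)
$T{\left(G \right)} = -3 + G$ ($T{\left(G \right)} = G - 3 = -3 + G$)
$311 T{\left(f{\left(3,1 \right)} \right)} = 311 \left(-3 + 0\right) = 311 \left(-3\right) = -933$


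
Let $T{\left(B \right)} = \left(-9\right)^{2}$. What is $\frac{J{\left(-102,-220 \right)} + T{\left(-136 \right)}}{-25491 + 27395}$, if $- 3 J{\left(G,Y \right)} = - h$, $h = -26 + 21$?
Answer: $\frac{1}{24} \approx 0.041667$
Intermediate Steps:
$h = -5$
$T{\left(B \right)} = 81$
$J{\left(G,Y \right)} = - \frac{5}{3}$ ($J{\left(G,Y \right)} = - \frac{\left(-1\right) \left(-5\right)}{3} = \left(- \frac{1}{3}\right) 5 = - \frac{5}{3}$)
$\frac{J{\left(-102,-220 \right)} + T{\left(-136 \right)}}{-25491 + 27395} = \frac{- \frac{5}{3} + 81}{-25491 + 27395} = \frac{238}{3 \cdot 1904} = \frac{238}{3} \cdot \frac{1}{1904} = \frac{1}{24}$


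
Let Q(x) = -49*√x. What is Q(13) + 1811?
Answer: 1811 - 49*√13 ≈ 1634.3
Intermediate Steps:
Q(13) + 1811 = -49*√13 + 1811 = 1811 - 49*√13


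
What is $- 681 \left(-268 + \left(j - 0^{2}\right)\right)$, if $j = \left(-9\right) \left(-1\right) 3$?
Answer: $164121$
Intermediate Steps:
$j = 27$ ($j = 9 \cdot 3 = 27$)
$- 681 \left(-268 + \left(j - 0^{2}\right)\right) = - 681 \left(-268 + \left(27 - 0^{2}\right)\right) = - 681 \left(-268 + \left(27 - 0\right)\right) = - 681 \left(-268 + \left(27 + 0\right)\right) = - 681 \left(-268 + 27\right) = \left(-681\right) \left(-241\right) = 164121$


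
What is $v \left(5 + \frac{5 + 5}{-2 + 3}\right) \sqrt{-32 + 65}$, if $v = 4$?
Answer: $60 \sqrt{33} \approx 344.67$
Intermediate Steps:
$v \left(5 + \frac{5 + 5}{-2 + 3}\right) \sqrt{-32 + 65} = 4 \left(5 + \frac{5 + 5}{-2 + 3}\right) \sqrt{-32 + 65} = 4 \left(5 + \frac{10}{1}\right) \sqrt{33} = 4 \left(5 + 10 \cdot 1\right) \sqrt{33} = 4 \left(5 + 10\right) \sqrt{33} = 4 \cdot 15 \sqrt{33} = 60 \sqrt{33}$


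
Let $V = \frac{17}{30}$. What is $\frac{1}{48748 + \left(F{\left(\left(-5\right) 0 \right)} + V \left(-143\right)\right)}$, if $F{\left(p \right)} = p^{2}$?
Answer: $\frac{30}{1460009} \approx 2.0548 \cdot 10^{-5}$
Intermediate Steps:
$V = \frac{17}{30}$ ($V = 17 \cdot \frac{1}{30} = \frac{17}{30} \approx 0.56667$)
$\frac{1}{48748 + \left(F{\left(\left(-5\right) 0 \right)} + V \left(-143\right)\right)} = \frac{1}{48748 + \left(\left(\left(-5\right) 0\right)^{2} + \frac{17}{30} \left(-143\right)\right)} = \frac{1}{48748 - \left(\frac{2431}{30} - 0^{2}\right)} = \frac{1}{48748 + \left(0 - \frac{2431}{30}\right)} = \frac{1}{48748 - \frac{2431}{30}} = \frac{1}{\frac{1460009}{30}} = \frac{30}{1460009}$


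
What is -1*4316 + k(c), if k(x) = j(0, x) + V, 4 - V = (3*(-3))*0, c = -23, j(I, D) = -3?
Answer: -4315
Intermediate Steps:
V = 4 (V = 4 - 3*(-3)*0 = 4 - (-9)*0 = 4 - 1*0 = 4 + 0 = 4)
k(x) = 1 (k(x) = -3 + 4 = 1)
-1*4316 + k(c) = -1*4316 + 1 = -4316 + 1 = -4315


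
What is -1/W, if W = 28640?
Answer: -1/28640 ≈ -3.4916e-5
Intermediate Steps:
-1/W = -1/28640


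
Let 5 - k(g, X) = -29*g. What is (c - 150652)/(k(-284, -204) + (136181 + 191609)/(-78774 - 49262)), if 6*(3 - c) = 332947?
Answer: 39590043569/1581288159 ≈ 25.037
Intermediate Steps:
c = -332929/6 (c = 3 - 1/6*332947 = 3 - 332947/6 = -332929/6 ≈ -55488.)
k(g, X) = 5 + 29*g (k(g, X) = 5 - (-29)*g = 5 + 29*g)
(c - 150652)/(k(-284, -204) + (136181 + 191609)/(-78774 - 49262)) = (-332929/6 - 150652)/((5 + 29*(-284)) + (136181 + 191609)/(-78774 - 49262)) = -1236841/(6*((5 - 8236) + 327790/(-128036))) = -1236841/(6*(-8231 + 327790*(-1/128036))) = -1236841/(6*(-8231 - 163895/64018)) = -1236841/(6*(-527096053/64018)) = -1236841/6*(-64018/527096053) = 39590043569/1581288159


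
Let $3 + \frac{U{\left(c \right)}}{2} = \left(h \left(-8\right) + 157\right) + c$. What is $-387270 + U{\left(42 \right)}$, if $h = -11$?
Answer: $-386702$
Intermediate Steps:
$U{\left(c \right)} = 484 + 2 c$ ($U{\left(c \right)} = -6 + 2 \left(\left(\left(-11\right) \left(-8\right) + 157\right) + c\right) = -6 + 2 \left(\left(88 + 157\right) + c\right) = -6 + 2 \left(245 + c\right) = -6 + \left(490 + 2 c\right) = 484 + 2 c$)
$-387270 + U{\left(42 \right)} = -387270 + \left(484 + 2 \cdot 42\right) = -387270 + \left(484 + 84\right) = -387270 + 568 = -386702$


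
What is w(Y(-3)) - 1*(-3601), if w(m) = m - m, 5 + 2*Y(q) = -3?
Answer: 3601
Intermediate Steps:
Y(q) = -4 (Y(q) = -5/2 + (½)*(-3) = -5/2 - 3/2 = -4)
w(m) = 0
w(Y(-3)) - 1*(-3601) = 0 - 1*(-3601) = 0 + 3601 = 3601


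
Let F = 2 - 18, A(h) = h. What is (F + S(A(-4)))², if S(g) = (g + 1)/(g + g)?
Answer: 15625/64 ≈ 244.14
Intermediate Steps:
S(g) = (1 + g)/(2*g) (S(g) = (1 + g)/((2*g)) = (1 + g)*(1/(2*g)) = (1 + g)/(2*g))
F = -16
(F + S(A(-4)))² = (-16 + (½)*(1 - 4)/(-4))² = (-16 + (½)*(-¼)*(-3))² = (-16 + 3/8)² = (-125/8)² = 15625/64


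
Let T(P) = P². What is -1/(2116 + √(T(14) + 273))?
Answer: -2116/4476987 + √469/4476987 ≈ -0.00046780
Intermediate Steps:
-1/(2116 + √(T(14) + 273)) = -1/(2116 + √(14² + 273)) = -1/(2116 + √(196 + 273)) = -1/(2116 + √469)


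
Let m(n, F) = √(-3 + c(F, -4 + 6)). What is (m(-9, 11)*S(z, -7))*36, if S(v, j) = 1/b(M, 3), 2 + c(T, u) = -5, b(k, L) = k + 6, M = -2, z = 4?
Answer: 9*I*√10 ≈ 28.461*I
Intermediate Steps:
b(k, L) = 6 + k
c(T, u) = -7 (c(T, u) = -2 - 5 = -7)
m(n, F) = I*√10 (m(n, F) = √(-3 - 7) = √(-10) = I*√10)
S(v, j) = ¼ (S(v, j) = 1/(6 - 2) = 1/4 = ¼)
(m(-9, 11)*S(z, -7))*36 = ((I*√10)*(¼))*36 = (I*√10/4)*36 = 9*I*√10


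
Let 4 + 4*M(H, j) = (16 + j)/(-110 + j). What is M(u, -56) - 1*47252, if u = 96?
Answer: -3921994/83 ≈ -47253.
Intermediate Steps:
M(H, j) = -1 + (16 + j)/(4*(-110 + j)) (M(H, j) = -1 + ((16 + j)/(-110 + j))/4 = -1 + (16 + j)/(4*(-110 + j)))
M(u, -56) - 1*47252 = 3*(152 - 1*(-56))/(4*(-110 - 56)) - 1*47252 = (¾)*(152 + 56)/(-166) - 47252 = (¾)*(-1/166)*208 - 47252 = -78/83 - 47252 = -3921994/83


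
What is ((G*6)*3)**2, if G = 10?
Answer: 32400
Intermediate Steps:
((G*6)*3)**2 = ((10*6)*3)**2 = (60*3)**2 = 180**2 = 32400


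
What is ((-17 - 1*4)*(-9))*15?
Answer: 2835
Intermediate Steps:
((-17 - 1*4)*(-9))*15 = ((-17 - 4)*(-9))*15 = -21*(-9)*15 = 189*15 = 2835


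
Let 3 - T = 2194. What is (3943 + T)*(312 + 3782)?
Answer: 7172688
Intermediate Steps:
T = -2191 (T = 3 - 1*2194 = 3 - 2194 = -2191)
(3943 + T)*(312 + 3782) = (3943 - 2191)*(312 + 3782) = 1752*4094 = 7172688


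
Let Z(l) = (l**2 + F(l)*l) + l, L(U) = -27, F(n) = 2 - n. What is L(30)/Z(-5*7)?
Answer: 9/35 ≈ 0.25714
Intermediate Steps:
Z(l) = l + l**2 + l*(2 - l) (Z(l) = (l**2 + (2 - l)*l) + l = (l**2 + l*(2 - l)) + l = l + l**2 + l*(2 - l))
L(30)/Z(-5*7) = -27/(3*(-5*7)) = -27/(3*(-35)) = -27/(-105) = -27*(-1/105) = 9/35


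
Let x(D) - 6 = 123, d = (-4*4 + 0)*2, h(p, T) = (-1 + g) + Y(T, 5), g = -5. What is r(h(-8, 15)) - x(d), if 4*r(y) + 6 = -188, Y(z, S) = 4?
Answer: -355/2 ≈ -177.50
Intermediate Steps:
h(p, T) = -2 (h(p, T) = (-1 - 5) + 4 = -6 + 4 = -2)
d = -32 (d = (-16 + 0)*2 = -16*2 = -32)
x(D) = 129 (x(D) = 6 + 123 = 129)
r(y) = -97/2 (r(y) = -3/2 + (1/4)*(-188) = -3/2 - 47 = -97/2)
r(h(-8, 15)) - x(d) = -97/2 - 1*129 = -97/2 - 129 = -355/2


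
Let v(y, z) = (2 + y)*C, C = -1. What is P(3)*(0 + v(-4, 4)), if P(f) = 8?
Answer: 16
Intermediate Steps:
v(y, z) = -2 - y (v(y, z) = (2 + y)*(-1) = -2 - y)
P(3)*(0 + v(-4, 4)) = 8*(0 + (-2 - 1*(-4))) = 8*(0 + (-2 + 4)) = 8*(0 + 2) = 8*2 = 16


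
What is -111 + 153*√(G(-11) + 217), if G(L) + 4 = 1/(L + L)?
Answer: -111 + 153*√103070/22 ≈ 2121.7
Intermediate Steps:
G(L) = -4 + 1/(2*L) (G(L) = -4 + 1/(L + L) = -4 + 1/(2*L))
-111 + 153*√(G(-11) + 217) = -111 + 153*√((-4 + (½)/(-11)) + 217) = -111 + 153*√((-4 + (½)*(-1/11)) + 217) = -111 + 153*√((-4 - 1/22) + 217) = -111 + 153*√(-89/22 + 217) = -111 + 153*√(4685/22) = -111 + 153*(√103070/22) = -111 + 153*√103070/22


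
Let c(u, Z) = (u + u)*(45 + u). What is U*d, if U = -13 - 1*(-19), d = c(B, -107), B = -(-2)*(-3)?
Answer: -2808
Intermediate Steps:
B = -6 (B = -2*3 = -6)
c(u, Z) = 2*u*(45 + u) (c(u, Z) = (2*u)*(45 + u) = 2*u*(45 + u))
d = -468 (d = 2*(-6)*(45 - 6) = 2*(-6)*39 = -468)
U = 6 (U = -13 + 19 = 6)
U*d = 6*(-468) = -2808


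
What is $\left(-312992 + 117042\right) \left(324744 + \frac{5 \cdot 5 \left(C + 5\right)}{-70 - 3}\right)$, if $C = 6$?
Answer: $- \frac{4645197950150}{73} \approx -6.3633 \cdot 10^{10}$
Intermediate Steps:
$\left(-312992 + 117042\right) \left(324744 + \frac{5 \cdot 5 \left(C + 5\right)}{-70 - 3}\right) = \left(-312992 + 117042\right) \left(324744 + \frac{5 \cdot 5 \left(6 + 5\right)}{-70 - 3}\right) = - 195950 \left(324744 + \frac{5 \cdot 5 \cdot 11}{-73}\right) = - 195950 \left(324744 + 5 \cdot 55 \left(- \frac{1}{73}\right)\right) = - 195950 \left(324744 + 275 \left(- \frac{1}{73}\right)\right) = - 195950 \left(324744 - \frac{275}{73}\right) = \left(-195950\right) \frac{23706037}{73} = - \frac{4645197950150}{73}$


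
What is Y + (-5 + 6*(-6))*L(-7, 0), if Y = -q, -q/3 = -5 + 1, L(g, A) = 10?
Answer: -422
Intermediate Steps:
q = 12 (q = -3*(-5 + 1) = -3*(-4) = 12)
Y = -12 (Y = -1*12 = -12)
Y + (-5 + 6*(-6))*L(-7, 0) = -12 + (-5 + 6*(-6))*10 = -12 + (-5 - 36)*10 = -12 - 41*10 = -12 - 410 = -422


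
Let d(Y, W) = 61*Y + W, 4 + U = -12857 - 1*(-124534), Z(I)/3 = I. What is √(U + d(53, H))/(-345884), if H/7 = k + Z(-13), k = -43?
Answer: -√28583/172942 ≈ -0.00097758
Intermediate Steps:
Z(I) = 3*I
U = 111673 (U = -4 + (-12857 - 1*(-124534)) = -4 + (-12857 + 124534) = -4 + 111677 = 111673)
H = -574 (H = 7*(-43 + 3*(-13)) = 7*(-43 - 39) = 7*(-82) = -574)
d(Y, W) = W + 61*Y
√(U + d(53, H))/(-345884) = √(111673 + (-574 + 61*53))/(-345884) = √(111673 + (-574 + 3233))*(-1/345884) = √(111673 + 2659)*(-1/345884) = √114332*(-1/345884) = (2*√28583)*(-1/345884) = -√28583/172942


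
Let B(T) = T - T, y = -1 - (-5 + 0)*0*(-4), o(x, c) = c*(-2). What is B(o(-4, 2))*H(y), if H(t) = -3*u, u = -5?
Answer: 0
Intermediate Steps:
o(x, c) = -2*c
y = -1 (y = -1 - (-5*0)*(-4) = -1 - 0*(-4) = -1 - 1*0 = -1 + 0 = -1)
B(T) = 0
H(t) = 15 (H(t) = -3*(-5) = 15)
B(o(-4, 2))*H(y) = 0*15 = 0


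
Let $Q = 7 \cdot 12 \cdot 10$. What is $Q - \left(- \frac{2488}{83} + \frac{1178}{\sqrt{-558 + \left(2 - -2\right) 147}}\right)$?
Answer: $\frac{72208}{83} - \frac{589 \sqrt{30}}{15} \approx 654.9$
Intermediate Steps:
$Q = 840$ ($Q = 84 \cdot 10 = 840$)
$Q - \left(- \frac{2488}{83} + \frac{1178}{\sqrt{-558 + \left(2 - -2\right) 147}}\right) = 840 - \left(- \frac{2488}{83} + \frac{1178}{\sqrt{-558 + \left(2 - -2\right) 147}}\right) = 840 - \left(\left(-2488\right) \frac{1}{83} + \frac{1178}{\sqrt{-558 + \left(2 + 2\right) 147}}\right) = 840 - \left(- \frac{2488}{83} + \frac{1178}{\sqrt{-558 + 4 \cdot 147}}\right) = 840 - \left(- \frac{2488}{83} + \frac{1178}{\sqrt{-558 + 588}}\right) = 840 - \left(- \frac{2488}{83} + \frac{1178}{\sqrt{30}}\right) = 840 - \left(- \frac{2488}{83} + 1178 \frac{\sqrt{30}}{30}\right) = 840 - \left(- \frac{2488}{83} + \frac{589 \sqrt{30}}{15}\right) = 840 + \left(\frac{2488}{83} - \frac{589 \sqrt{30}}{15}\right) = \frac{72208}{83} - \frac{589 \sqrt{30}}{15}$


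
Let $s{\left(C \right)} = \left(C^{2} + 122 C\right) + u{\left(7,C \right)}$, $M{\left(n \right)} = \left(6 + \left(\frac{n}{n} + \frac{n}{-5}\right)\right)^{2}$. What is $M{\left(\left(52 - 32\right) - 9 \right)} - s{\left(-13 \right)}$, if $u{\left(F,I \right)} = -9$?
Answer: $\frac{36226}{25} \approx 1449.0$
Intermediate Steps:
$M{\left(n \right)} = \left(7 - \frac{n}{5}\right)^{2}$ ($M{\left(n \right)} = \left(6 + \left(1 + n \left(- \frac{1}{5}\right)\right)\right)^{2} = \left(6 - \left(-1 + \frac{n}{5}\right)\right)^{2} = \left(7 - \frac{n}{5}\right)^{2}$)
$s{\left(C \right)} = -9 + C^{2} + 122 C$ ($s{\left(C \right)} = \left(C^{2} + 122 C\right) - 9 = -9 + C^{2} + 122 C$)
$M{\left(\left(52 - 32\right) - 9 \right)} - s{\left(-13 \right)} = \frac{\left(-35 + \left(\left(52 - 32\right) - 9\right)\right)^{2}}{25} - \left(-9 + \left(-13\right)^{2} + 122 \left(-13\right)\right) = \frac{\left(-35 + \left(20 - 9\right)\right)^{2}}{25} - \left(-9 + 169 - 1586\right) = \frac{\left(-35 + 11\right)^{2}}{25} - -1426 = \frac{\left(-24\right)^{2}}{25} + 1426 = \frac{1}{25} \cdot 576 + 1426 = \frac{576}{25} + 1426 = \frac{36226}{25}$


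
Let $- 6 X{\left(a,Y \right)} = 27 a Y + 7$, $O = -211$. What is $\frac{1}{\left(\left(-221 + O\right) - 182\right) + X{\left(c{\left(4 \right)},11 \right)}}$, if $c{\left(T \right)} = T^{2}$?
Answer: $- \frac{6}{8443} \approx -0.00071065$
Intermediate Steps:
$X{\left(a,Y \right)} = - \frac{7}{6} - \frac{9 Y a}{2}$ ($X{\left(a,Y \right)} = - \frac{27 a Y + 7}{6} = - \frac{27 Y a + 7}{6} = - \frac{7 + 27 Y a}{6} = - \frac{7}{6} - \frac{9 Y a}{2}$)
$\frac{1}{\left(\left(-221 + O\right) - 182\right) + X{\left(c{\left(4 \right)},11 \right)}} = \frac{1}{\left(\left(-221 - 211\right) - 182\right) - \left(\frac{7}{6} + \frac{99 \cdot 4^{2}}{2}\right)} = \frac{1}{\left(-432 - 182\right) - \left(\frac{7}{6} + \frac{99}{2} \cdot 16\right)} = \frac{1}{-614 - \frac{4759}{6}} = \frac{1}{- \frac{8443}{6}} = - \frac{6}{8443}$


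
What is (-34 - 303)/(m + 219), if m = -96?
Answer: -337/123 ≈ -2.7398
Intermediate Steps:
(-34 - 303)/(m + 219) = (-34 - 303)/(-96 + 219) = -337/123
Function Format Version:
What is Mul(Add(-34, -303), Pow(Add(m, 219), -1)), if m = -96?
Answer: Rational(-337, 123) ≈ -2.7398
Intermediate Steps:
Mul(Add(-34, -303), Pow(Add(m, 219), -1)) = Mul(Add(-34, -303), Pow(Add(-96, 219), -1)) = Mul(-337, Pow(123, -1)) = Mul(-337, Rational(1, 123)) = Rational(-337, 123)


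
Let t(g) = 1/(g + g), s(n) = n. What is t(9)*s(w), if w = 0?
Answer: 0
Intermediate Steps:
t(g) = 1/(2*g)
t(9)*s(w) = ((1/2)/9)*0 = ((1/2)*(1/9))*0 = (1/18)*0 = 0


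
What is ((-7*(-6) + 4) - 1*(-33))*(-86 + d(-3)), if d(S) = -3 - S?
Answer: -6794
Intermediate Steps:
((-7*(-6) + 4) - 1*(-33))*(-86 + d(-3)) = ((-7*(-6) + 4) - 1*(-33))*(-86 + (-3 - 1*(-3))) = ((42 + 4) + 33)*(-86 + (-3 + 3)) = (46 + 33)*(-86 + 0) = 79*(-86) = -6794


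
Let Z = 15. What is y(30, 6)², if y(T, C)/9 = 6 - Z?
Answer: 6561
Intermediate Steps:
y(T, C) = -81 (y(T, C) = 9*(6 - 1*15) = 9*(6 - 15) = 9*(-9) = -81)
y(30, 6)² = (-81)² = 6561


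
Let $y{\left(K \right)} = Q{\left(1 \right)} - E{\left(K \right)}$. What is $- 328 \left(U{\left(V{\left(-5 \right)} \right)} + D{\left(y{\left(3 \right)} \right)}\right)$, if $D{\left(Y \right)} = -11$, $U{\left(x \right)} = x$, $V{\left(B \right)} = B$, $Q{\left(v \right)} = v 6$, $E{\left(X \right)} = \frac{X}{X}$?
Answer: $5248$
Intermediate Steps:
$E{\left(X \right)} = 1$
$Q{\left(v \right)} = 6 v$
$y{\left(K \right)} = 5$ ($y{\left(K \right)} = 6 \cdot 1 - 1 = 6 - 1 = 5$)
$- 328 \left(U{\left(V{\left(-5 \right)} \right)} + D{\left(y{\left(3 \right)} \right)}\right) = - 328 \left(-5 - 11\right) = \left(-328\right) \left(-16\right) = 5248$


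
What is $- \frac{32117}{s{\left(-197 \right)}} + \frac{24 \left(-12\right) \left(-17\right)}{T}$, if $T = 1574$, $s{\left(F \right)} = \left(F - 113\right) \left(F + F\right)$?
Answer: $\frac{273722641}{96124180} \approx 2.8476$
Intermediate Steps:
$s{\left(F \right)} = 2 F \left(-113 + F\right)$ ($s{\left(F \right)} = \left(-113 + F\right) 2 F = 2 F \left(-113 + F\right)$)
$- \frac{32117}{s{\left(-197 \right)}} + \frac{24 \left(-12\right) \left(-17\right)}{T} = - \frac{32117}{2 \left(-197\right) \left(-113 - 197\right)} + \frac{24 \left(-12\right) \left(-17\right)}{1574} = - \frac{32117}{2 \left(-197\right) \left(-310\right)} + \left(-288\right) \left(-17\right) \frac{1}{1574} = - \frac{32117}{122140} + 4896 \cdot \frac{1}{1574} = \left(-32117\right) \frac{1}{122140} + \frac{2448}{787} = - \frac{32117}{122140} + \frac{2448}{787} = \frac{273722641}{96124180}$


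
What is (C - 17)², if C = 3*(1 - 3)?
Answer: 529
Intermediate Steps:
C = -6 (C = 3*(-2) = -6)
(C - 17)² = (-6 - 17)² = (-23)² = 529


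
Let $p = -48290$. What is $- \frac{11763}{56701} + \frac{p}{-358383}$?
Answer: $- \frac{1477567939}{20320674483} \approx -0.072713$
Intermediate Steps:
$- \frac{11763}{56701} + \frac{p}{-358383} = - \frac{11763}{56701} - \frac{48290}{-358383} = \left(-11763\right) \frac{1}{56701} - - \frac{48290}{358383} = - \frac{11763}{56701} + \frac{48290}{358383} = - \frac{1477567939}{20320674483}$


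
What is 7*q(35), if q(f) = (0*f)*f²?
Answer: 0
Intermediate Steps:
q(f) = 0 (q(f) = 0*f² = 0)
7*q(35) = 7*0 = 0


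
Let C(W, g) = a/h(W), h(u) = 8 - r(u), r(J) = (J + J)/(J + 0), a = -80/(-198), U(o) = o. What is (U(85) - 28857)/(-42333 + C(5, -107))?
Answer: 8545284/12572881 ≈ 0.67966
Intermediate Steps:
a = 40/99 (a = -80*(-1/198) = 40/99 ≈ 0.40404)
r(J) = 2 (r(J) = (2*J)/J = 2)
h(u) = 6 (h(u) = 8 - 1*2 = 8 - 2 = 6)
C(W, g) = 20/297 (C(W, g) = (40/99)/6 = (40/99)*(⅙) = 20/297)
(U(85) - 28857)/(-42333 + C(5, -107)) = (85 - 28857)/(-42333 + 20/297) = -28772/(-12572881/297) = -28772*(-297/12572881) = 8545284/12572881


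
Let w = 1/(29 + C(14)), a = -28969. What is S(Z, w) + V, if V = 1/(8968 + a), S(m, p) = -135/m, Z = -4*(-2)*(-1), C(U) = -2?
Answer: 2700127/160008 ≈ 16.875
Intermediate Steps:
Z = -8 (Z = 8*(-1) = -8)
w = 1/27 (w = 1/(29 - 2) = 1/27 ≈ 0.037037)
V = -1/20001 (V = 1/(8968 - 28969) = 1/(-20001) = -1/20001 ≈ -4.9997e-5)
S(Z, w) + V = -135/(-8) - 1/20001 = -135*(-⅛) - 1/20001 = 135/8 - 1/20001 = 2700127/160008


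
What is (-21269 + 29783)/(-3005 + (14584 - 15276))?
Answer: -8514/3697 ≈ -2.3029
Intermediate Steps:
(-21269 + 29783)/(-3005 + (14584 - 15276)) = 8514/(-3005 - 692) = 8514/(-3697) = 8514*(-1/3697) = -8514/3697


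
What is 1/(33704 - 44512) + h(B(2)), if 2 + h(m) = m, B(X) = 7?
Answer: 54039/10808 ≈ 4.9999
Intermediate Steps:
h(m) = -2 + m
1/(33704 - 44512) + h(B(2)) = 1/(33704 - 44512) + (-2 + 7) = 1/(-10808) + 5 = -1/10808 + 5 = 54039/10808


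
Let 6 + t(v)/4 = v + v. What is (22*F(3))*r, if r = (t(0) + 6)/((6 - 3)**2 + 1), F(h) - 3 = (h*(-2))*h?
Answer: 594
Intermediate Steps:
t(v) = -24 + 8*v (t(v) = -24 + 4*(v + v) = -24 + 4*(2*v) = -24 + 8*v)
F(h) = 3 - 2*h**2 (F(h) = 3 + (h*(-2))*h = 3 + (-2*h)*h = 3 - 2*h**2)
r = -9/5 (r = ((-24 + 8*0) + 6)/((6 - 3)**2 + 1) = ((-24 + 0) + 6)/(3**2 + 1) = (-24 + 6)/(9 + 1) = -18/10 = -18*1/10 = -9/5 ≈ -1.8000)
(22*F(3))*r = (22*(3 - 2*3**2))*(-9/5) = (22*(3 - 2*9))*(-9/5) = (22*(3 - 18))*(-9/5) = (22*(-15))*(-9/5) = -330*(-9/5) = 594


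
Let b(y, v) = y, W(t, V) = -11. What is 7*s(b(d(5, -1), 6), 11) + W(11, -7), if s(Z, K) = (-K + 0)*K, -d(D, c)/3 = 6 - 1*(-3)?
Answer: -858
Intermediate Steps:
d(D, c) = -27 (d(D, c) = -3*(6 - 1*(-3)) = -3*(6 + 3) = -3*9 = -27)
s(Z, K) = -K² (s(Z, K) = (-K)*K = -K²)
7*s(b(d(5, -1), 6), 11) + W(11, -7) = 7*(-1*11²) - 11 = 7*(-1*121) - 11 = 7*(-121) - 11 = -847 - 11 = -858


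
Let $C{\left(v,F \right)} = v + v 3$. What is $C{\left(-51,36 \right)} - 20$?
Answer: $-224$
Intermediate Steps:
$C{\left(v,F \right)} = 4 v$ ($C{\left(v,F \right)} = v + 3 v = 4 v$)
$C{\left(-51,36 \right)} - 20 = 4 \left(-51\right) - 20 = -204 - 20 = -224$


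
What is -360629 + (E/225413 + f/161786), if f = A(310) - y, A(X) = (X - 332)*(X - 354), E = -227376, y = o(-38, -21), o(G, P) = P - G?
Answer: -13151695706297495/36468667618 ≈ -3.6063e+5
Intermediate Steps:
y = 17 (y = -21 - 1*(-38) = -21 + 38 = 17)
A(X) = (-354 + X)*(-332 + X) (A(X) = (-332 + X)*(-354 + X) = (-354 + X)*(-332 + X))
f = 951 (f = (117528 + 310² - 686*310) - 1*17 = (117528 + 96100 - 212660) - 17 = 968 - 17 = 951)
-360629 + (E/225413 + f/161786) = -360629 + (-227376/225413 + 951/161786) = -360629 - 36571885773/36468667618 = -13151695706297495/36468667618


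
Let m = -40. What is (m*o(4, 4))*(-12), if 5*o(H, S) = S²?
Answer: 1536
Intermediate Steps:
o(H, S) = S²/5
(m*o(4, 4))*(-12) = -8*4²*(-12) = -8*16*(-12) = -40*16/5*(-12) = -128*(-12) = 1536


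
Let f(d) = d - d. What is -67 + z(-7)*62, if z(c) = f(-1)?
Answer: -67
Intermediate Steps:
f(d) = 0
z(c) = 0
-67 + z(-7)*62 = -67 + 0*62 = -67 + 0 = -67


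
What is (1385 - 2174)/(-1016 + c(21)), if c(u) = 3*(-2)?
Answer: 789/1022 ≈ 0.77202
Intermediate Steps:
c(u) = -6
(1385 - 2174)/(-1016 + c(21)) = (1385 - 2174)/(-1016 - 6) = -789/(-1022) = -789*(-1/1022) = 789/1022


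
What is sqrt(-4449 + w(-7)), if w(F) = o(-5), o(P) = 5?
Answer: 2*I*sqrt(1111) ≈ 66.663*I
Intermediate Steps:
w(F) = 5
sqrt(-4449 + w(-7)) = sqrt(-4449 + 5) = sqrt(-4444) = 2*I*sqrt(1111)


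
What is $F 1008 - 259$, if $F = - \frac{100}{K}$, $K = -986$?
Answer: $- \frac{77287}{493} \approx -156.77$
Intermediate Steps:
$F = \frac{50}{493}$ ($F = - \frac{100}{-986} = \left(-100\right) \left(- \frac{1}{986}\right) = \frac{50}{493} \approx 0.10142$)
$F 1008 - 259 = \frac{50}{493} \cdot 1008 - 259 = \frac{50400}{493} - 259 = - \frac{77287}{493}$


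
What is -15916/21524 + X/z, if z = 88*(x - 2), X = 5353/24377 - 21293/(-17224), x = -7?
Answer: -1326452330151937/1789379459752896 ≈ -0.74129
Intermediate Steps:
X = 611259533/419869448 (X = 5353*(1/24377) - 21293*(-1/17224) = 5353/24377 + 21293/17224 = 611259533/419869448 ≈ 1.4558)
z = -792 (z = 88*(-7 - 2) = 88*(-9) = -792)
-15916/21524 + X/z = -15916/21524 + (611259533/419869448)/(-792) = -15916*1/21524 + (611259533/419869448)*(-1/792) = -3979/5381 - 611259533/332536602816 = -1326452330151937/1789379459752896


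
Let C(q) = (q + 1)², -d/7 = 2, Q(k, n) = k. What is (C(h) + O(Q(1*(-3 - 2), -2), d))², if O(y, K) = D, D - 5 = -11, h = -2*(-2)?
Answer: 361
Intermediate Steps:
h = 4
d = -14 (d = -7*2 = -14)
D = -6 (D = 5 - 11 = -6)
O(y, K) = -6
C(q) = (1 + q)²
(C(h) + O(Q(1*(-3 - 2), -2), d))² = ((1 + 4)² - 6)² = (5² - 6)² = (25 - 6)² = 19² = 361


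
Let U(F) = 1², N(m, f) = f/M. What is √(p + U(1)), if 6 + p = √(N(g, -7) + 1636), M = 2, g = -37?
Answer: √(-20 + 2*√6530)/2 ≈ 5.9501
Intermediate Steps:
N(m, f) = f/2
p = -6 + √6530/2 (p = -6 + √((½)*(-7) + 1636) = -6 + √(-7/2 + 1636) = -6 + √(3265/2) = -6 + √6530/2 ≈ 34.404)
U(F) = 1
√(p + U(1)) = √((-6 + √6530/2) + 1) = √(-5 + √6530/2)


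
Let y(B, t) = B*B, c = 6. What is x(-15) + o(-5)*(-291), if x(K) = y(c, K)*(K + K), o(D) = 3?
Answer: -1953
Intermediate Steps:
y(B, t) = B²
x(K) = 72*K (x(K) = 6²*(K + K) = 36*(2*K) = 72*K)
x(-15) + o(-5)*(-291) = 72*(-15) + 3*(-291) = -1080 - 873 = -1953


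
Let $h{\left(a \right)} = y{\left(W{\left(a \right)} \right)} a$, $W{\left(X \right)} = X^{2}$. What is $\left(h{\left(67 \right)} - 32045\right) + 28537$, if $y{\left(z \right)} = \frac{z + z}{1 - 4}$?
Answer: $- \frac{612050}{3} \approx -2.0402 \cdot 10^{5}$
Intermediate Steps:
$y{\left(z \right)} = - \frac{2 z}{3}$ ($y{\left(z \right)} = \frac{2 z}{-3} = 2 z \left(- \frac{1}{3}\right) = - \frac{2 z}{3}$)
$h{\left(a \right)} = - \frac{2 a^{3}}{3}$ ($h{\left(a \right)} = - \frac{2 a^{2}}{3} a = - \frac{2 a^{3}}{3}$)
$\left(h{\left(67 \right)} - 32045\right) + 28537 = \left(- \frac{2 \cdot 67^{3}}{3} - 32045\right) + 28537 = \left(\left(- \frac{2}{3}\right) 300763 - 32045\right) + 28537 = \left(- \frac{601526}{3} - 32045\right) + 28537 = - \frac{697661}{3} + 28537 = - \frac{612050}{3}$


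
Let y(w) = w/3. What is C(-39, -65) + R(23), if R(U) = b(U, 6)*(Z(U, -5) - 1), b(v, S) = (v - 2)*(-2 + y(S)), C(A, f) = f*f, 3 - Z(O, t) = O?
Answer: 4225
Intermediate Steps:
Z(O, t) = 3 - O
C(A, f) = f²
y(w) = w/3 (y(w) = w*(⅓) = w/3)
b(v, S) = (-2 + v)*(-2 + S/3) (b(v, S) = (v - 2)*(-2 + S/3) = (-2 + v)*(-2 + S/3))
R(U) = 0 (R(U) = (4 - 2*U - ⅔*6 + (⅓)*6*U)*((3 - U) - 1) = (4 - 2*U - 4 + 2*U)*(2 - U) = 0*(2 - U) = 0)
C(-39, -65) + R(23) = (-65)² + 0 = 4225 + 0 = 4225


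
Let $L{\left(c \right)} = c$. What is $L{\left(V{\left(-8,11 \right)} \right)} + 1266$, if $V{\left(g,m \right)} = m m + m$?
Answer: $1398$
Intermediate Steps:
$V{\left(g,m \right)} = m + m^{2}$ ($V{\left(g,m \right)} = m^{2} + m = m + m^{2}$)
$L{\left(V{\left(-8,11 \right)} \right)} + 1266 = 11 \left(1 + 11\right) + 1266 = 11 \cdot 12 + 1266 = 132 + 1266 = 1398$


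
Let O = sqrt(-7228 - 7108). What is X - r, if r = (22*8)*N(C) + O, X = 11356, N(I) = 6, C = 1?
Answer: 10300 - 32*I*sqrt(14) ≈ 10300.0 - 119.73*I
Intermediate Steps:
O = 32*I*sqrt(14) (O = sqrt(-14336) = 32*I*sqrt(14) ≈ 119.73*I)
r = 1056 + 32*I*sqrt(14) (r = (22*8)*6 + 32*I*sqrt(14) = 176*6 + 32*I*sqrt(14) = 1056 + 32*I*sqrt(14) ≈ 1056.0 + 119.73*I)
X - r = 11356 - (1056 + 32*I*sqrt(14)) = 11356 + (-1056 - 32*I*sqrt(14)) = 10300 - 32*I*sqrt(14)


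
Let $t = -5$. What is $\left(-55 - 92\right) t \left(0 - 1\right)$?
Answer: $-735$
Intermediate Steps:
$\left(-55 - 92\right) t \left(0 - 1\right) = \left(-55 - 92\right) \left(- 5 \left(0 - 1\right)\right) = - 147 \left(\left(-5\right) \left(-1\right)\right) = \left(-147\right) 5 = -735$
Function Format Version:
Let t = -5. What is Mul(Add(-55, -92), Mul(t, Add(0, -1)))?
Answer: -735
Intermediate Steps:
Mul(Add(-55, -92), Mul(t, Add(0, -1))) = Mul(Add(-55, -92), Mul(-5, Add(0, -1))) = Mul(-147, Mul(-5, -1)) = Mul(-147, 5) = -735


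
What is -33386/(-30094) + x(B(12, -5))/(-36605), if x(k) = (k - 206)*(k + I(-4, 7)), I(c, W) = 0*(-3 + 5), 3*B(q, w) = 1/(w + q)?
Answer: 53907384428/48580157367 ≈ 1.1097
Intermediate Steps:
B(q, w) = 1/(3*(q + w)) (B(q, w) = 1/(3*(w + q)) = 1/(3*(q + w)))
I(c, W) = 0 (I(c, W) = 0*2 = 0)
x(k) = k*(-206 + k) (x(k) = (k - 206)*(k + 0) = (-206 + k)*k = k*(-206 + k))
-33386/(-30094) + x(B(12, -5))/(-36605) = -33386/(-30094) + ((1/(3*(12 - 5)))*(-206 + 1/(3*(12 - 5))))/(-36605) = -33386*(-1/30094) + (((⅓)/7)*(-206 + (⅓)/7))*(-1/36605) = 16693/15047 + (((⅓)*(⅐))*(-206 + (⅓)*(⅐)))*(-1/36605) = 16693/15047 + ((-206 + 1/21)/21)*(-1/36605) = 16693/15047 + ((1/21)*(-4325/21))*(-1/36605) = 16693/15047 - 4325/441*(-1/36605) = 16693/15047 + 865/3228561 = 53907384428/48580157367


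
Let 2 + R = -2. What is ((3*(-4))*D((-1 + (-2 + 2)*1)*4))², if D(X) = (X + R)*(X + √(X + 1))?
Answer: 119808 - 73728*I*√3 ≈ 1.1981e+5 - 1.277e+5*I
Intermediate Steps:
R = -4 (R = -2 - 2 = -4)
D(X) = (-4 + X)*(X + √(1 + X)) (D(X) = (X - 4)*(X + √(X + 1)) = (-4 + X)*(X + √(1 + X)))
((3*(-4))*D((-1 + (-2 + 2)*1)*4))² = ((3*(-4))*(((-1 + (-2 + 2)*1)*4)² - 4*(-1 + (-2 + 2)*1)*4 - 4*√(1 + (-1 + (-2 + 2)*1)*4) + ((-1 + (-2 + 2)*1)*4)*√(1 + (-1 + (-2 + 2)*1)*4)))² = (-12*(((-1 + 0*1)*4)² - 4*(-1 + 0*1)*4 - 4*√(1 + (-1 + 0*1)*4) + ((-1 + 0*1)*4)*√(1 + (-1 + 0*1)*4)))² = (-12*(((-1 + 0)*4)² - 4*(-1 + 0)*4 - 4*√(1 + (-1 + 0)*4) + ((-1 + 0)*4)*√(1 + (-1 + 0)*4)))² = (-12*((-1*4)² - (-4)*4 - 4*√(1 - 1*4) + (-1*4)*√(1 - 1*4)))² = (-12*((-4)² - 4*(-4) - 4*√(1 - 4) - 4*√(1 - 4)))² = (-12*(16 + 16 - 4*I*√3 - 4*I*√3))² = (-12*(32 - 8*I*√3))² = (-384 + 96*I*√3)²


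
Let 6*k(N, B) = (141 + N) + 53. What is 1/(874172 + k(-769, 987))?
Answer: 6/5244457 ≈ 1.1441e-6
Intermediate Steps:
k(N, B) = 97/3 + N/6 (k(N, B) = ((141 + N) + 53)/6 = (194 + N)/6 = 97/3 + N/6)
1/(874172 + k(-769, 987)) = 1/(874172 + (97/3 + (⅙)*(-769))) = 1/(874172 + (97/3 - 769/6)) = 1/(874172 - 575/6) = 1/(5244457/6) = 6/5244457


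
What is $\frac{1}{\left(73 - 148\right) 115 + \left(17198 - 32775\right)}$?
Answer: $- \frac{1}{24202} \approx -4.1319 \cdot 10^{-5}$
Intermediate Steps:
$\frac{1}{\left(73 - 148\right) 115 + \left(17198 - 32775\right)} = \frac{1}{\left(-75\right) 115 - 15577} = \frac{1}{-8625 - 15577} = \frac{1}{-24202} = - \frac{1}{24202}$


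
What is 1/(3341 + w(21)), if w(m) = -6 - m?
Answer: 1/3314 ≈ 0.00030175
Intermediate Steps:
1/(3341 + w(21)) = 1/(3341 + (-6 - 1*21)) = 1/(3341 + (-6 - 21)) = 1/(3341 - 27) = 1/3314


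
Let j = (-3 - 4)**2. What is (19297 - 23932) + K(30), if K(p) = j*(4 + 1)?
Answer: -4390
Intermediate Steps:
j = 49 (j = (-7)**2 = 49)
K(p) = 245 (K(p) = 49*(4 + 1) = 49*5 = 245)
(19297 - 23932) + K(30) = (19297 - 23932) + 245 = -4635 + 245 = -4390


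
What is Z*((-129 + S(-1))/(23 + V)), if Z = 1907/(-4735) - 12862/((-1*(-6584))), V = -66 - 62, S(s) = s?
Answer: -68210311/23381430 ≈ -2.9173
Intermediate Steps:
V = -128
Z = -36728629/15587620 (Z = 1907*(-1/4735) - 12862/6584 = -1907/4735 - 12862*1/6584 = -1907/4735 - 6431/3292 = -36728629/15587620 ≈ -2.3563)
Z*((-129 + S(-1))/(23 + V)) = -36728629*(-129 - 1)/(15587620*(23 - 128)) = -(-477472177)/(1558762*(-105)) = -(-477472177)*(-1)/(1558762*105) = -36728629/15587620*26/21 = -68210311/23381430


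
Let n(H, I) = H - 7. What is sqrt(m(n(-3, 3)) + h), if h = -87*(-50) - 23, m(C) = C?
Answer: sqrt(4317) ≈ 65.704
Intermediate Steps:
n(H, I) = -7 + H
h = 4327 (h = 4350 - 23 = 4327)
sqrt(m(n(-3, 3)) + h) = sqrt((-7 - 3) + 4327) = sqrt(-10 + 4327) = sqrt(4317)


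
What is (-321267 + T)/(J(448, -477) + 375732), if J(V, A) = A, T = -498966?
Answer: -91137/41695 ≈ -2.1858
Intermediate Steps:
(-321267 + T)/(J(448, -477) + 375732) = (-321267 - 498966)/(-477 + 375732) = -820233/375255 = -820233*1/375255 = -91137/41695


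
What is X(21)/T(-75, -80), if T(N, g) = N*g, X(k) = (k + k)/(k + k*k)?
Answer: 1/66000 ≈ 1.5152e-5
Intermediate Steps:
X(k) = 2*k/(k + k²) (X(k) = (2*k)/(k + k²) = 2*k/(k + k²))
X(21)/T(-75, -80) = (2/(1 + 21))/((-75*(-80))) = (2/22)/6000 = (2*(1/22))*(1/6000) = (1/11)*(1/6000) = 1/66000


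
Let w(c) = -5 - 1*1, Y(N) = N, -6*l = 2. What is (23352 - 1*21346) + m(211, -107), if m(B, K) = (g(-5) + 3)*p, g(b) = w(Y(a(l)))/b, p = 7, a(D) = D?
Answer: 10177/5 ≈ 2035.4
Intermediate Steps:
l = -⅓ (l = -⅙*2 = -⅓ ≈ -0.33333)
w(c) = -6 (w(c) = -5 - 1 = -6)
g(b) = -6/b
m(B, K) = 147/5 (m(B, K) = (-6/(-5) + 3)*7 = (-6*(-⅕) + 3)*7 = (6/5 + 3)*7 = (21/5)*7 = 147/5)
(23352 - 1*21346) + m(211, -107) = (23352 - 1*21346) + 147/5 = (23352 - 21346) + 147/5 = 2006 + 147/5 = 10177/5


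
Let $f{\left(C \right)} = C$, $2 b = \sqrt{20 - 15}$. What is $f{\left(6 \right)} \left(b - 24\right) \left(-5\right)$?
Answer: $720 - 15 \sqrt{5} \approx 686.46$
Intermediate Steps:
$b = \frac{\sqrt{5}}{2}$ ($b = \frac{\sqrt{20 - 15}}{2} = \frac{\sqrt{5}}{2} \approx 1.118$)
$f{\left(6 \right)} \left(b - 24\right) \left(-5\right) = 6 \left(\frac{\sqrt{5}}{2} - 24\right) \left(-5\right) = 6 \left(-24 + \frac{\sqrt{5}}{2}\right) \left(-5\right) = \left(-144 + 3 \sqrt{5}\right) \left(-5\right) = 720 - 15 \sqrt{5}$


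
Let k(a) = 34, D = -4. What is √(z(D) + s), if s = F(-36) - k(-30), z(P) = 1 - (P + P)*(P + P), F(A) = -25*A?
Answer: √803 ≈ 28.337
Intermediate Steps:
z(P) = 1 - 4*P² (z(P) = 1 - 2*P*2*P = 1 - 4*P²)
s = 866 (s = -25*(-36) - 1*34 = 900 - 34 = 866)
√(z(D) + s) = √((1 - 4*(-4)²) + 866) = √((1 - 4*16) + 866) = √((1 - 64) + 866) = √(-63 + 866) = √803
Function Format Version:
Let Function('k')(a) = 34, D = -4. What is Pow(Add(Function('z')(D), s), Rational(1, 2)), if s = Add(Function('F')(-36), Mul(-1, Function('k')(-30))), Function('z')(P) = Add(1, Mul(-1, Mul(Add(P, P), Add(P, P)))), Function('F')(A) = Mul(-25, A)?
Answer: Pow(803, Rational(1, 2)) ≈ 28.337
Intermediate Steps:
Function('z')(P) = Add(1, Mul(-4, Pow(P, 2))) (Function('z')(P) = Add(1, Mul(-1, Mul(Mul(2, P), Mul(2, P)))) = Add(1, Mul(-1, Mul(4, Pow(P, 2)))) = Add(1, Mul(-4, Pow(P, 2))))
s = 866 (s = Add(Mul(-25, -36), Mul(-1, 34)) = Add(900, -34) = 866)
Pow(Add(Function('z')(D), s), Rational(1, 2)) = Pow(Add(Add(1, Mul(-4, Pow(-4, 2))), 866), Rational(1, 2)) = Pow(Add(Add(1, Mul(-4, 16)), 866), Rational(1, 2)) = Pow(Add(Add(1, -64), 866), Rational(1, 2)) = Pow(Add(-63, 866), Rational(1, 2)) = Pow(803, Rational(1, 2))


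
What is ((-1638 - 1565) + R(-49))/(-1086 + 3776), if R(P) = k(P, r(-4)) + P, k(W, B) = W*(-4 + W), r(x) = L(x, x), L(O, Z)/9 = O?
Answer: -131/538 ≈ -0.24349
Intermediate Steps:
L(O, Z) = 9*O
r(x) = 9*x
R(P) = P + P*(-4 + P) (R(P) = P*(-4 + P) + P = P + P*(-4 + P))
((-1638 - 1565) + R(-49))/(-1086 + 3776) = ((-1638 - 1565) - 49*(-3 - 49))/(-1086 + 3776) = (-3203 - 49*(-52))/2690 = (-3203 + 2548)*(1/2690) = -655*1/2690 = -131/538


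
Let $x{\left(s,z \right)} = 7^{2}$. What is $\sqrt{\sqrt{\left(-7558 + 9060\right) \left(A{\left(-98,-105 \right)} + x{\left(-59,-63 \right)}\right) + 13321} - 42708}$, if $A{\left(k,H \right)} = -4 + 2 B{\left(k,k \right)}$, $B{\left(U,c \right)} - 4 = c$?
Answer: $\sqrt{-42708 + 33 i \sqrt{185}} \approx 1.086 + 206.66 i$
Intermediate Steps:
$B{\left(U,c \right)} = 4 + c$
$A{\left(k,H \right)} = 4 + 2 k$ ($A{\left(k,H \right)} = -4 + 2 \left(4 + k\right) = -4 + \left(8 + 2 k\right) = 4 + 2 k$)
$x{\left(s,z \right)} = 49$
$\sqrt{\sqrt{\left(-7558 + 9060\right) \left(A{\left(-98,-105 \right)} + x{\left(-59,-63 \right)}\right) + 13321} - 42708} = \sqrt{\sqrt{\left(-7558 + 9060\right) \left(\left(4 + 2 \left(-98\right)\right) + 49\right) + 13321} - 42708} = \sqrt{\sqrt{1502 \left(\left(4 - 196\right) + 49\right) + 13321} - 42708} = \sqrt{\sqrt{1502 \left(-192 + 49\right) + 13321} - 42708} = \sqrt{\sqrt{1502 \left(-143\right) + 13321} - 42708} = \sqrt{\sqrt{-214786 + 13321} - 42708} = \sqrt{\sqrt{-201465} - 42708} = \sqrt{33 i \sqrt{185} - 42708} = \sqrt{-42708 + 33 i \sqrt{185}}$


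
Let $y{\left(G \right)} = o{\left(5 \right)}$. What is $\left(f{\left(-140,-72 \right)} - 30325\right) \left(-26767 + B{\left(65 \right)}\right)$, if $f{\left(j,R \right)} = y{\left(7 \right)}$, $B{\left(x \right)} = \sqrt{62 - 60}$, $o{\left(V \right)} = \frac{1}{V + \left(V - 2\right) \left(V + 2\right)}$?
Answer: $\frac{1623416491}{2} - \frac{788449 \sqrt{2}}{26} \approx 8.1167 \cdot 10^{8}$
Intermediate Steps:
$o{\left(V \right)} = \frac{1}{V + \left(-2 + V\right) \left(2 + V\right)}$
$y{\left(G \right)} = \frac{1}{26}$ ($y{\left(G \right)} = \frac{1}{-4 + 5 + 5^{2}} = \frac{1}{-4 + 5 + 25} = \frac{1}{26}$)
$B{\left(x \right)} = \sqrt{2}$
$f{\left(j,R \right)} = \frac{1}{26}$
$\left(f{\left(-140,-72 \right)} - 30325\right) \left(-26767 + B{\left(65 \right)}\right) = \left(\frac{1}{26} - 30325\right) \left(-26767 + \sqrt{2}\right) = - \frac{788449 \left(-26767 + \sqrt{2}\right)}{26} = \frac{1623416491}{2} - \frac{788449 \sqrt{2}}{26}$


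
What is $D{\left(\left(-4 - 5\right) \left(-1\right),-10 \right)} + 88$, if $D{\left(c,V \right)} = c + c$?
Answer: $106$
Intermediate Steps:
$D{\left(c,V \right)} = 2 c$
$D{\left(\left(-4 - 5\right) \left(-1\right),-10 \right)} + 88 = 2 \left(-4 - 5\right) \left(-1\right) + 88 = 2 \left(\left(-9\right) \left(-1\right)\right) + 88 = 2 \cdot 9 + 88 = 18 + 88 = 106$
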